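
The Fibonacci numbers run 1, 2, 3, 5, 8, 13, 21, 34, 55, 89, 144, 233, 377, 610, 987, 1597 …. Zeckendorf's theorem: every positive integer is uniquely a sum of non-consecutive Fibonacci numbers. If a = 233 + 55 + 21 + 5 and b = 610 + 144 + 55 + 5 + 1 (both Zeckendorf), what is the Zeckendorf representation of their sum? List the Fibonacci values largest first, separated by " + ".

987 + 89 + 34 + 13 + 5 + 1

The two numbers are 314 and 815, so their sum is 1129.
Repeatedly subtract the largest Fibonacci number that fits:
largest Fibonacci ≤ 1129 is 987; 1129 − 987 = 142
largest Fibonacci ≤ 142 is 89; 142 − 89 = 53
largest Fibonacci ≤ 53 is 34; 53 − 34 = 19
largest Fibonacci ≤ 19 is 13; 19 − 13 = 6
largest Fibonacci ≤ 6 is 5; 6 − 5 = 1
largest Fibonacci ≤ 1 is 1; 1 − 1 = 0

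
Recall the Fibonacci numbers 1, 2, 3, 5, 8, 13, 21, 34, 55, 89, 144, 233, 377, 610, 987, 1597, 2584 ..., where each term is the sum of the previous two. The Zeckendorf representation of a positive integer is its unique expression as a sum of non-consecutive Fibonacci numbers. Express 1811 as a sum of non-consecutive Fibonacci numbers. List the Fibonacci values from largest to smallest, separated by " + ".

1597 + 144 + 55 + 13 + 2

subtract 1597 from 1811: 214 remains
subtract 144 from 214: 70 remains
subtract 55 from 70: 15 remains
subtract 13 from 15: 2 remains
subtract 2 from 2: 0 remains
So 1811 = 1597 + 144 + 55 + 13 + 2, with no two terms consecutive in the sequence.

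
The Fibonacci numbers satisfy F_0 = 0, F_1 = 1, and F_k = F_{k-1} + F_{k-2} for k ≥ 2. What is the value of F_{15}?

Iterating the recurrence up to F_{11} = 89 and F_{10} = 55:
F_{12} = F_{11} + F_{10} = 89 + 55 = 144
F_{13} = F_{12} + F_{11} = 144 + 89 = 233
F_{14} = F_{13} + F_{12} = 233 + 144 = 377
F_{15} = F_{14} + F_{13} = 377 + 233 = 610

610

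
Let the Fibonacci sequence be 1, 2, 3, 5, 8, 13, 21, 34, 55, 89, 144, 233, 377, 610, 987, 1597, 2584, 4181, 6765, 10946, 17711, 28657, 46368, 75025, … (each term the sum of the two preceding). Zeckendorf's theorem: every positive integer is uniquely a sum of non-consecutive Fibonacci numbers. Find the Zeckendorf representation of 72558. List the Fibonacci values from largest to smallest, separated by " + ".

subtract 46368 from 72558: 26190 remains
subtract 17711 from 26190: 8479 remains
subtract 6765 from 8479: 1714 remains
subtract 1597 from 1714: 117 remains
subtract 89 from 117: 28 remains
subtract 21 from 28: 7 remains
subtract 5 from 7: 2 remains
subtract 2 from 2: 0 remains
So 72558 = 46368 + 17711 + 6765 + 1597 + 89 + 21 + 5 + 2, with no two terms consecutive in the sequence.

46368 + 17711 + 6765 + 1597 + 89 + 21 + 5 + 2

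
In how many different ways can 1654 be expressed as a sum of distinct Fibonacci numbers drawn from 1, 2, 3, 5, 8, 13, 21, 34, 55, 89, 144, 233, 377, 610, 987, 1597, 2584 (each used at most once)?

Each representation comes from the Zeckendorf form by replacing some F_k with F_{k−1} + F_{k−2} where possible.
1654 = 1597+55+2 = 1597+34+21+2 = 987+610+55+2 = 1597+34+13+8+2 = … (12 more), for 16 in all.

16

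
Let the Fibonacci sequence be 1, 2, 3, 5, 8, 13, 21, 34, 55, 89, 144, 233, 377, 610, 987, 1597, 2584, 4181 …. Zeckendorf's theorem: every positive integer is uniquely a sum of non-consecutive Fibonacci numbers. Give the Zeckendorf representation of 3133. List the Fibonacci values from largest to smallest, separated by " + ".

2584 + 377 + 144 + 21 + 5 + 2

2584 ≤ 3133 < 4181, so take 2584; remainder 549
377 ≤ 549 < 610, so take 377; remainder 172
144 ≤ 172 < 233, so take 144; remainder 28
21 ≤ 28 < 34, so take 21; remainder 7
5 ≤ 7 < 8, so take 5; remainder 2
2 ≤ 2 < 3, so take 2; remainder 0
So 3133 = 2584 + 377 + 144 + 21 + 5 + 2, with no two terms consecutive in the sequence.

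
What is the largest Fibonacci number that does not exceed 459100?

317811 ≤ 459100 < 514229, so the largest Fibonacci number not exceeding 459100 is 317811.

317811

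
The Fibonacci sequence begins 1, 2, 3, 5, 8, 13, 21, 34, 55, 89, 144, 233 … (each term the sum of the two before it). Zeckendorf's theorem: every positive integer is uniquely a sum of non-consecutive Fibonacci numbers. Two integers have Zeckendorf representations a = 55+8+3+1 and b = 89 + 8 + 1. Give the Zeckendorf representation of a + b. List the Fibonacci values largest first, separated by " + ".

144 + 21

The two numbers are 67 and 98, so their sum is 165.
Greedily peel off the largest Fibonacci term at each step:
take 144 (≤ 165); 165 − 144 = 21
take 21 (≤ 21); 21 − 21 = 0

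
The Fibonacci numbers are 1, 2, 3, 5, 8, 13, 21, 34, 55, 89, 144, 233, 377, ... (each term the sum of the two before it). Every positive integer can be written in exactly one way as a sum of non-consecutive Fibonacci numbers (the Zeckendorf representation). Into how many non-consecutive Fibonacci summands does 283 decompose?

Greedily peel off the largest Fibonacci term at each step:
283: greatest Fibonacci not exceeding it is 233, leaving 50
50: greatest Fibonacci not exceeding it is 34, leaving 16
16: greatest Fibonacci not exceeding it is 13, leaving 3
3: greatest Fibonacci not exceeding it is 3, leaving 0
283 = 233 + 34 + 13 + 3, which has 4 terms.

4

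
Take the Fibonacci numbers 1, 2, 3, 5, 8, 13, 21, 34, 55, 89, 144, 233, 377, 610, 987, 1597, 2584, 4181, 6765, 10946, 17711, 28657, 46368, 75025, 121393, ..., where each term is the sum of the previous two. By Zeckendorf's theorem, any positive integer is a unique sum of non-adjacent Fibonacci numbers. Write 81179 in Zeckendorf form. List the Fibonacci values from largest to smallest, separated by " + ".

largest Fibonacci ≤ 81179 is 75025; 81179 − 75025 = 6154
largest Fibonacci ≤ 6154 is 4181; 6154 − 4181 = 1973
largest Fibonacci ≤ 1973 is 1597; 1973 − 1597 = 376
largest Fibonacci ≤ 376 is 233; 376 − 233 = 143
largest Fibonacci ≤ 143 is 89; 143 − 89 = 54
largest Fibonacci ≤ 54 is 34; 54 − 34 = 20
largest Fibonacci ≤ 20 is 13; 20 − 13 = 7
largest Fibonacci ≤ 7 is 5; 7 − 5 = 2
largest Fibonacci ≤ 2 is 2; 2 − 2 = 0
So 81179 = 75025 + 4181 + 1597 + 233 + 89 + 34 + 13 + 5 + 2, with no two terms consecutive in the sequence.

75025 + 4181 + 1597 + 233 + 89 + 34 + 13 + 5 + 2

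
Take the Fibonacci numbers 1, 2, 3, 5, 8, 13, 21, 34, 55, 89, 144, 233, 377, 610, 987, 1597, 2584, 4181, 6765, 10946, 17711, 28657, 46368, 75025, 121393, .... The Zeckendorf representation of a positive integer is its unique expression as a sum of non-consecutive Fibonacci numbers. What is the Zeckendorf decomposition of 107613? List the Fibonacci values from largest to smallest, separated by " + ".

take 75025 (≤ 107613); 107613 − 75025 = 32588
take 28657 (≤ 32588); 32588 − 28657 = 3931
take 2584 (≤ 3931); 3931 − 2584 = 1347
take 987 (≤ 1347); 1347 − 987 = 360
take 233 (≤ 360); 360 − 233 = 127
take 89 (≤ 127); 127 − 89 = 38
take 34 (≤ 38); 38 − 34 = 4
take 3 (≤ 4); 4 − 3 = 1
take 1 (≤ 1); 1 − 1 = 0
So 107613 = 75025 + 28657 + 2584 + 987 + 233 + 89 + 34 + 3 + 1, with no two terms consecutive in the sequence.

75025 + 28657 + 2584 + 987 + 233 + 89 + 34 + 3 + 1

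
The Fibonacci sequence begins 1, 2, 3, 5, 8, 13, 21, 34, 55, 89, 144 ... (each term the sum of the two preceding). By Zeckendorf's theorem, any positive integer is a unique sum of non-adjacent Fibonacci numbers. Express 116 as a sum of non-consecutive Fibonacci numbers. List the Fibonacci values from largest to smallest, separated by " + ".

116: greatest Fibonacci not exceeding it is 89, leaving 27
27: greatest Fibonacci not exceeding it is 21, leaving 6
6: greatest Fibonacci not exceeding it is 5, leaving 1
1: greatest Fibonacci not exceeding it is 1, leaving 0
So 116 = 89 + 21 + 5 + 1, with no two terms consecutive in the sequence.

89 + 21 + 5 + 1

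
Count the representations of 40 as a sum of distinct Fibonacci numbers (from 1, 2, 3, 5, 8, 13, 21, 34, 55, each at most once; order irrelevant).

5

Starting from the Zeckendorf form and repeatedly splitting a term F_k into F_{k−1} + F_{k−2} (when neither is already used) reaches every representation.
40 = 34+5+1 = 34+3+2+1 = 21+13+5+1 = 21+13+3+2+1 = … (1 more), for 5 in all.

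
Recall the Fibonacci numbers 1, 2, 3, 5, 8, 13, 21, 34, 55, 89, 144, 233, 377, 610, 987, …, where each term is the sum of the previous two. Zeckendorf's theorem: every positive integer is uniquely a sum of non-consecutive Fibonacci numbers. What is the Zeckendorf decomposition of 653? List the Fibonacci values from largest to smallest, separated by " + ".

610 + 34 + 8 + 1

653: greatest Fibonacci not exceeding it is 610, leaving 43
43: greatest Fibonacci not exceeding it is 34, leaving 9
9: greatest Fibonacci not exceeding it is 8, leaving 1
1: greatest Fibonacci not exceeding it is 1, leaving 0
So 653 = 610 + 34 + 8 + 1, with no two terms consecutive in the sequence.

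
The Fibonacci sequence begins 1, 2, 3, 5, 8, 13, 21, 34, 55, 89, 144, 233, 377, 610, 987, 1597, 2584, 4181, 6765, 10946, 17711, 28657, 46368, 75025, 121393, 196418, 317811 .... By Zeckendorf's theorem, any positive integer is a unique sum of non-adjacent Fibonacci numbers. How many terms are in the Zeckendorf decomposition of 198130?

Greedily peel off the largest Fibonacci term at each step:
take 196418 (≤ 198130); 198130 − 196418 = 1712
take 1597 (≤ 1712); 1712 − 1597 = 115
take 89 (≤ 115); 115 − 89 = 26
take 21 (≤ 26); 26 − 21 = 5
take 5 (≤ 5); 5 − 5 = 0
198130 = 196418 + 1597 + 89 + 21 + 5, which has 5 terms.

5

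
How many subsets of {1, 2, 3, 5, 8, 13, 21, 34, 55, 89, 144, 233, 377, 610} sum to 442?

13

Each representation comes from the Zeckendorf form by replacing some F_k with F_{k−1} + F_{k−2} where possible.
442 = 377+55+8+2 = 377+55+5+3+2 = 377+34+21+8+2 = 233+144+55+8+2 = … (9 more), for 13 in all.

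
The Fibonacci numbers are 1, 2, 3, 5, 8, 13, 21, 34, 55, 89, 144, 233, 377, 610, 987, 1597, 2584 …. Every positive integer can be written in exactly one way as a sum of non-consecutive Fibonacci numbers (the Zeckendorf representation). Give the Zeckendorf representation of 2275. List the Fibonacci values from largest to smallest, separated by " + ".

Greedily peel off the largest Fibonacci term at each step:
1597 ≤ 2275 < 2584, so take 1597; remainder 678
610 ≤ 678 < 987, so take 610; remainder 68
55 ≤ 68 < 89, so take 55; remainder 13
13 ≤ 13 < 21, so take 13; remainder 0
So 2275 = 1597 + 610 + 55 + 13, with no two terms consecutive in the sequence.

1597 + 610 + 55 + 13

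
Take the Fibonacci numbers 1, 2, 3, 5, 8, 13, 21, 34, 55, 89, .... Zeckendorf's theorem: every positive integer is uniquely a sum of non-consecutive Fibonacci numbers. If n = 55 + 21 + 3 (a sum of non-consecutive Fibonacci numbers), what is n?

79

55 + 21 + 3 = 79.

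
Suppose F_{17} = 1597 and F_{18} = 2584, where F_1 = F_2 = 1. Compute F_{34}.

5702887

By the doubling identity F_{2k} = F_k(2F_{k+1} − F_k): F_{34} = 1597·(2·2584 − 1597) = 1597·3571 = 5702887.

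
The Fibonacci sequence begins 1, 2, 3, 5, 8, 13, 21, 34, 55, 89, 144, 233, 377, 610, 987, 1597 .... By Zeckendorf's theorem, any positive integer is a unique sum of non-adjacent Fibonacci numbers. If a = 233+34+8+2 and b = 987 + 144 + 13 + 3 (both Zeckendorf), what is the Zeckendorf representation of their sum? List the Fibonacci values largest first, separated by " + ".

987 + 377 + 55 + 5

The two numbers are 277 and 1147, so their sum is 1424.
987 ≤ 1424 < 1597, so take 987; remainder 437
377 ≤ 437 < 610, so take 377; remainder 60
55 ≤ 60 < 89, so take 55; remainder 5
5 ≤ 5 < 8, so take 5; remainder 0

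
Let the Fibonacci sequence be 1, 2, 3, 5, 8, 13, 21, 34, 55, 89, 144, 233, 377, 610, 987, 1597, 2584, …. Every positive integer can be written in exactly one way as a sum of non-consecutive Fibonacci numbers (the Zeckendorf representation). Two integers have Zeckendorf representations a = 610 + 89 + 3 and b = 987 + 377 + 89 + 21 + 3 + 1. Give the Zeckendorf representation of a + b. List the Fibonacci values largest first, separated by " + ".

1597 + 377 + 144 + 55 + 5 + 2

The two numbers are 702 and 1478, so their sum is 2180.
take 1597 (≤ 2180); 2180 − 1597 = 583
take 377 (≤ 583); 583 − 377 = 206
take 144 (≤ 206); 206 − 144 = 62
take 55 (≤ 62); 62 − 55 = 7
take 5 (≤ 7); 7 − 5 = 2
take 2 (≤ 2); 2 − 2 = 0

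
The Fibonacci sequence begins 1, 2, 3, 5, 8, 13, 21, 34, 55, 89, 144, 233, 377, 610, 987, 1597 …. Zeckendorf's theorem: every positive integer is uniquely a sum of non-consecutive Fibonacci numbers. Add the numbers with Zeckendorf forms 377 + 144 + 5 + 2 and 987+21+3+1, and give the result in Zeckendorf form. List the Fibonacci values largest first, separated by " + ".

The two numbers are 528 and 1012, so their sum is 1540.
Greedy algorithm:
take 987 (≤ 1540); 1540 − 987 = 553
take 377 (≤ 553); 553 − 377 = 176
take 144 (≤ 176); 176 − 144 = 32
take 21 (≤ 32); 32 − 21 = 11
take 8 (≤ 11); 11 − 8 = 3
take 3 (≤ 3); 3 − 3 = 0

987 + 377 + 144 + 21 + 8 + 3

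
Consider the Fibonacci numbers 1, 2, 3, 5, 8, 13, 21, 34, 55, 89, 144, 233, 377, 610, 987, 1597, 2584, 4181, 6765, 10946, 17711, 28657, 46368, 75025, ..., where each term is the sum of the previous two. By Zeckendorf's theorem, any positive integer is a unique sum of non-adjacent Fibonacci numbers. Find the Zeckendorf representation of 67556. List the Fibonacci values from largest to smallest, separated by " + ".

Repeatedly subtract the largest Fibonacci number that fits:
67556 − 46368 = 21188
21188 − 17711 = 3477
3477 − 2584 = 893
893 − 610 = 283
283 − 233 = 50
50 − 34 = 16
16 − 13 = 3
3 − 3 = 0
So 67556 = 46368 + 17711 + 2584 + 610 + 233 + 34 + 13 + 3, with no two terms consecutive in the sequence.

46368 + 17711 + 2584 + 610 + 233 + 34 + 13 + 3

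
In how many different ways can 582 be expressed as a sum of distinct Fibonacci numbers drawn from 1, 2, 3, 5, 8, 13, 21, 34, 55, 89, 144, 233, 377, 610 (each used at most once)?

582 = 377+144+55+5+1 = 377+144+55+3+2+1 = 377+144+34+21+5+1 = … (11 more), for 14 in all.

14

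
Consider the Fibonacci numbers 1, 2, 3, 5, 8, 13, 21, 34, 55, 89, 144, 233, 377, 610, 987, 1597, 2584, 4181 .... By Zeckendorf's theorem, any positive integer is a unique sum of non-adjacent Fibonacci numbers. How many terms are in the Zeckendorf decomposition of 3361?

5

largest Fibonacci ≤ 3361 is 2584; 3361 − 2584 = 777
largest Fibonacci ≤ 777 is 610; 777 − 610 = 167
largest Fibonacci ≤ 167 is 144; 167 − 144 = 23
largest Fibonacci ≤ 23 is 21; 23 − 21 = 2
largest Fibonacci ≤ 2 is 2; 2 − 2 = 0
3361 = 2584 + 610 + 144 + 21 + 2, which has 5 terms.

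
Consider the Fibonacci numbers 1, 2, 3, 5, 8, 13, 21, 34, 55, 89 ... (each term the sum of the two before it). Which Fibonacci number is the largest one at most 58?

55

55 ≤ 58 < 89, so the largest Fibonacci number not exceeding 58 is 55.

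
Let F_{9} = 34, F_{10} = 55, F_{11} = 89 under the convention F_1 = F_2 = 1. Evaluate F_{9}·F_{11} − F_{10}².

34·89 − 55² = 3026 − 3025 = 1. (Cassini's identity: F_{k−1}F_{k+1} − F_k² = (−1)^k.)

1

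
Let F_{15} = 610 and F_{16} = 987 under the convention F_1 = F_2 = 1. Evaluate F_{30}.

By the doubling identity F_{2k} = F_k(2F_{k+1} − F_k): F_{30} = 610·(2·987 − 610) = 610·1364 = 832040.

832040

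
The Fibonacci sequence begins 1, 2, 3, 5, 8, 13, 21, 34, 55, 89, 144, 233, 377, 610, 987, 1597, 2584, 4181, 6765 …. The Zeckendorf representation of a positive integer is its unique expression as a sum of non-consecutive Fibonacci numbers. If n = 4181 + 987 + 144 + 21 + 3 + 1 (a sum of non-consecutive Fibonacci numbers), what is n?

5337

4181 + 987 + 144 + 21 + 3 + 1 = 5337.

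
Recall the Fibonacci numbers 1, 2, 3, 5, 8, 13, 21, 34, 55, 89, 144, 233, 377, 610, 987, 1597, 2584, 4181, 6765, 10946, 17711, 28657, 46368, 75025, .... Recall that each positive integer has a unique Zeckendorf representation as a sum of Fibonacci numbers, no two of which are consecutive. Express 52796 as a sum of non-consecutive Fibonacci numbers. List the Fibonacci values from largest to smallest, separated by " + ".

take 46368 (≤ 52796); 52796 − 46368 = 6428
take 4181 (≤ 6428); 6428 − 4181 = 2247
take 1597 (≤ 2247); 2247 − 1597 = 650
take 610 (≤ 650); 650 − 610 = 40
take 34 (≤ 40); 40 − 34 = 6
take 5 (≤ 6); 6 − 5 = 1
take 1 (≤ 1); 1 − 1 = 0
So 52796 = 46368 + 4181 + 1597 + 610 + 34 + 5 + 1, with no two terms consecutive in the sequence.

46368 + 4181 + 1597 + 610 + 34 + 5 + 1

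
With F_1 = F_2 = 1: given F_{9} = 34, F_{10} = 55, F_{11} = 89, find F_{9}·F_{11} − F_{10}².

1

34·89 − 55² = 3026 − 3025 = 1. (Cassini's identity: F_{k−1}F_{k+1} − F_k² = (−1)^k.)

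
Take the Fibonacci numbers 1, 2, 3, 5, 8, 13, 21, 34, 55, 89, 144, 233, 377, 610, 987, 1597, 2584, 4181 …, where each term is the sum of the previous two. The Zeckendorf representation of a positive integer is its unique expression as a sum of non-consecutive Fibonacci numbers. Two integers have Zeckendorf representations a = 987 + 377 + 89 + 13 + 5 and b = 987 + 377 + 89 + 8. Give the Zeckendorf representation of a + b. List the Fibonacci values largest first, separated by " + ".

The two numbers are 1471 and 1461, so their sum is 2932.
2584 ≤ 2932 < 4181, so take 2584; remainder 348
233 ≤ 348 < 377, so take 233; remainder 115
89 ≤ 115 < 144, so take 89; remainder 26
21 ≤ 26 < 34, so take 21; remainder 5
5 ≤ 5 < 8, so take 5; remainder 0

2584 + 233 + 89 + 21 + 5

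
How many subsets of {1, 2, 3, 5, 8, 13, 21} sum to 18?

Each representation comes from the Zeckendorf form by replacing some F_k with F_{k−1} + F_{k−2} where possible.
18 = 13+5 = 13+3+2 = 8+5+3+2 — 3 representations.

3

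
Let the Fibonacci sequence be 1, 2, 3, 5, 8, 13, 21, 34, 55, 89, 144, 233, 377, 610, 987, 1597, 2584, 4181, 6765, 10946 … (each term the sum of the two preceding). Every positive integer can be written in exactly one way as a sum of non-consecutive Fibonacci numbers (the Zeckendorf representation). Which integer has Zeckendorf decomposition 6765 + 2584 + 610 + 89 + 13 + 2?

10063

6765 + 2584 + 610 + 89 + 13 + 2 = 10063.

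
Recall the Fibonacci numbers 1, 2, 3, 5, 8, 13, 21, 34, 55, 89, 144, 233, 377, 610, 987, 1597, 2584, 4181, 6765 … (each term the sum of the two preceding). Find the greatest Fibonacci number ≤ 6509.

4181

4181 ≤ 6509 < 6765, so the largest Fibonacci number not exceeding 6509 is 4181.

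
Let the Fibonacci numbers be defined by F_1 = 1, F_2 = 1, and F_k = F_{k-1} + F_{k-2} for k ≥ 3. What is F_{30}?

Iterating the recurrence up to F_{23} = 28657 and F_{22} = 17711:
F_{24} = F_{23} + F_{22} = 28657 + 17711 = 46368
F_{25} = F_{24} + F_{23} = 46368 + 28657 = 75025
F_{26} = F_{25} + F_{24} = 75025 + 46368 = 121393
F_{27} = F_{26} + F_{25} = 121393 + 75025 = 196418
F_{28} = F_{27} + F_{26} = 196418 + 121393 = 317811
F_{29} = F_{28} + F_{27} = 317811 + 196418 = 514229
F_{30} = F_{29} + F_{28} = 514229 + 317811 = 832040

832040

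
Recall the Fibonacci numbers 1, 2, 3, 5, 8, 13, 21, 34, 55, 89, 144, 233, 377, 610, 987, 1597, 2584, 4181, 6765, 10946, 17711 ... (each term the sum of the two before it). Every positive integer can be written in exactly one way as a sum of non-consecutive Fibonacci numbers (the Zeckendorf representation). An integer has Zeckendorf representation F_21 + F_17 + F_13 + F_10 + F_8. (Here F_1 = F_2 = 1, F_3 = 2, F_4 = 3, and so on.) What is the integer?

F_21 + F_17 + F_13 + F_10 + F_8 = 10946 + 1597 + 233 + 55 + 21 = 12852.

12852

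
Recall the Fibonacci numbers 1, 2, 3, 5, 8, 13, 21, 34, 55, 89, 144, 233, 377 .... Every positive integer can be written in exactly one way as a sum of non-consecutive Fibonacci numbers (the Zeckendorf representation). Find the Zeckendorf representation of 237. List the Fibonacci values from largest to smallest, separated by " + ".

233 + 3 + 1

Greedy algorithm:
233 ≤ 237 < 377, so take 233; remainder 4
3 ≤ 4 < 5, so take 3; remainder 1
1 ≤ 1 < 2, so take 1; remainder 0
So 237 = 233 + 3 + 1, with no two terms consecutive in the sequence.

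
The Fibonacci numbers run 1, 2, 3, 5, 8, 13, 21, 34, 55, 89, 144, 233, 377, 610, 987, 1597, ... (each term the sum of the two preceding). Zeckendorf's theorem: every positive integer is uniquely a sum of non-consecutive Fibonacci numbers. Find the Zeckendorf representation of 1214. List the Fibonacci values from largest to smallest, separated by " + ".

largest Fibonacci ≤ 1214 is 987; 1214 − 987 = 227
largest Fibonacci ≤ 227 is 144; 227 − 144 = 83
largest Fibonacci ≤ 83 is 55; 83 − 55 = 28
largest Fibonacci ≤ 28 is 21; 28 − 21 = 7
largest Fibonacci ≤ 7 is 5; 7 − 5 = 2
largest Fibonacci ≤ 2 is 2; 2 − 2 = 0
So 1214 = 987 + 144 + 55 + 21 + 5 + 2, with no two terms consecutive in the sequence.

987 + 144 + 55 + 21 + 5 + 2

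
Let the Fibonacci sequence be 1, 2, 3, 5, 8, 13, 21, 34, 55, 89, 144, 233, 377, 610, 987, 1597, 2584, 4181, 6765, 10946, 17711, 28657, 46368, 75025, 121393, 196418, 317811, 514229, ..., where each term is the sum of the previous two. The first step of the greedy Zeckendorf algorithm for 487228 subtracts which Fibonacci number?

317811 ≤ 487228 < 514229, so the largest Fibonacci number not exceeding 487228 is 317811.

317811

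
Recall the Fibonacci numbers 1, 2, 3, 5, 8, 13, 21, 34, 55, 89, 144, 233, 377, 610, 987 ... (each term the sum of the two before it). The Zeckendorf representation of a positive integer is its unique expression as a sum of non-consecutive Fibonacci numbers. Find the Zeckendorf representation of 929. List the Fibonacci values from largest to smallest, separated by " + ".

largest Fibonacci ≤ 929 is 610; 929 − 610 = 319
largest Fibonacci ≤ 319 is 233; 319 − 233 = 86
largest Fibonacci ≤ 86 is 55; 86 − 55 = 31
largest Fibonacci ≤ 31 is 21; 31 − 21 = 10
largest Fibonacci ≤ 10 is 8; 10 − 8 = 2
largest Fibonacci ≤ 2 is 2; 2 − 2 = 0
So 929 = 610 + 233 + 55 + 21 + 8 + 2, with no two terms consecutive in the sequence.

610 + 233 + 55 + 21 + 8 + 2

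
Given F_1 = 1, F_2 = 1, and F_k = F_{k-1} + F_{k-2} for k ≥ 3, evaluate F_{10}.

55

Iterating the recurrence up to F_{6} = 8 and F_{5} = 5:
F_{7} = F_{6} + F_{5} = 8 + 5 = 13
F_{8} = F_{7} + F_{6} = 13 + 8 = 21
F_{9} = F_{8} + F_{7} = 21 + 13 = 34
F_{10} = F_{9} + F_{8} = 34 + 21 = 55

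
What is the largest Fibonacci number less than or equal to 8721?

6765 ≤ 8721 < 10946, so the largest Fibonacci number not exceeding 8721 is 6765.

6765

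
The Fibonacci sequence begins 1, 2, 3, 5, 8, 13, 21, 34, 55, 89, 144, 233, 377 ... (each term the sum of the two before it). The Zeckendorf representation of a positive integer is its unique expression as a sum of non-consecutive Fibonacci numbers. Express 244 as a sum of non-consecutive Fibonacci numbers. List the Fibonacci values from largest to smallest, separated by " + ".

233 + 8 + 3

244: greatest Fibonacci not exceeding it is 233, leaving 11
11: greatest Fibonacci not exceeding it is 8, leaving 3
3: greatest Fibonacci not exceeding it is 3, leaving 0
So 244 = 233 + 8 + 3, with no two terms consecutive in the sequence.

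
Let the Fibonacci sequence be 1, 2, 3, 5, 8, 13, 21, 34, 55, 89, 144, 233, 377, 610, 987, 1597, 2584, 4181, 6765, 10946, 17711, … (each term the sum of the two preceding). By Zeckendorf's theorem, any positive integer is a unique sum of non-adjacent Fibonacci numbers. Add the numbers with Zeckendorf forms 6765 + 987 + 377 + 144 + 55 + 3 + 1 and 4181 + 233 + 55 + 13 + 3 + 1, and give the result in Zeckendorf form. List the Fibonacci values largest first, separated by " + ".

The two numbers are 8332 and 4486, so their sum is 12818.
12818: greatest Fibonacci not exceeding it is 10946, leaving 1872
1872: greatest Fibonacci not exceeding it is 1597, leaving 275
275: greatest Fibonacci not exceeding it is 233, leaving 42
42: greatest Fibonacci not exceeding it is 34, leaving 8
8: greatest Fibonacci not exceeding it is 8, leaving 0

10946 + 1597 + 233 + 34 + 8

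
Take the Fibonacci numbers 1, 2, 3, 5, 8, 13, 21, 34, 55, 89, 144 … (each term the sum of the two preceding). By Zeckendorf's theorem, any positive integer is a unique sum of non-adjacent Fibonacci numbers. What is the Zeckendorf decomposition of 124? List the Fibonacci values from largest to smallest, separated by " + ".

89 + 34 + 1

subtract 89 from 124: 35 remains
subtract 34 from 35: 1 remains
subtract 1 from 1: 0 remains
So 124 = 89 + 34 + 1, with no two terms consecutive in the sequence.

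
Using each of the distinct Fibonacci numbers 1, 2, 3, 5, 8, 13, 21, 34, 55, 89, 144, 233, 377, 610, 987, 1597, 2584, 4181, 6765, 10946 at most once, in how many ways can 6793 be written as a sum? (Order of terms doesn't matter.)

13

Starting from the Zeckendorf form and repeatedly splitting a term F_k into F_{k−1} + F_{k−2} (when neither is already used) reaches every representation.
6793 = 6765+21+5+2 = 6765+13+8+5+2 = 4181+2584+21+5+2 = … (10 more), for 13 in all.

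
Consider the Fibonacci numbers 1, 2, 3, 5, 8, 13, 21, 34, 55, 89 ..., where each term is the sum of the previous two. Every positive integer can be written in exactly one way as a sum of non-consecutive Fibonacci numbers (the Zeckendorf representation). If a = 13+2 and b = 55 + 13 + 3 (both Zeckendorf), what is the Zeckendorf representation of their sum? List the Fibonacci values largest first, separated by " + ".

The two numbers are 15 and 71, so their sum is 86.
largest Fibonacci ≤ 86 is 55; 86 − 55 = 31
largest Fibonacci ≤ 31 is 21; 31 − 21 = 10
largest Fibonacci ≤ 10 is 8; 10 − 8 = 2
largest Fibonacci ≤ 2 is 2; 2 − 2 = 0

55 + 21 + 8 + 2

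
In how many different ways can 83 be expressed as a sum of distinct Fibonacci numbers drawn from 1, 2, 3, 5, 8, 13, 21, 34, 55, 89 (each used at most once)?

83 = 55+21+5+2 = 55+13+8+5+2 = 34+21+13+8+5+2 — 3 representations.

3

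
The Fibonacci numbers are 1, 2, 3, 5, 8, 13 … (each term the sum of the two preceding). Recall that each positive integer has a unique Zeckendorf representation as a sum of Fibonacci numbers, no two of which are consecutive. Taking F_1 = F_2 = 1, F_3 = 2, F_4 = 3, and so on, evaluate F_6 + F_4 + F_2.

F_6 + F_4 + F_2 = 8 + 3 + 1 = 12.

12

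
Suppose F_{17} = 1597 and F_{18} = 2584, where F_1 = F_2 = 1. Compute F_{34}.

5702887

By the doubling identity F_{2k} = F_k(2F_{k+1} − F_k): F_{34} = 1597·(2·2584 − 1597) = 1597·3571 = 5702887.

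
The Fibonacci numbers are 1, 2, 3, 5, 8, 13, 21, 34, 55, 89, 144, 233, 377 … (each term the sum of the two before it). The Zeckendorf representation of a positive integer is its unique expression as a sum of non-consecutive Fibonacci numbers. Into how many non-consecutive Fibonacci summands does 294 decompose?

largest Fibonacci ≤ 294 is 233; 294 − 233 = 61
largest Fibonacci ≤ 61 is 55; 61 − 55 = 6
largest Fibonacci ≤ 6 is 5; 6 − 5 = 1
largest Fibonacci ≤ 1 is 1; 1 − 1 = 0
294 = 233 + 55 + 5 + 1, which has 4 terms.

4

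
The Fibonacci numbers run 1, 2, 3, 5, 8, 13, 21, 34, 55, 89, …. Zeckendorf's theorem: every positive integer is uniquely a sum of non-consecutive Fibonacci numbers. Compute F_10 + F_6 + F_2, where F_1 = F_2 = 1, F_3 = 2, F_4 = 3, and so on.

64

F_10 + F_6 + F_2 = 55 + 8 + 1 = 64.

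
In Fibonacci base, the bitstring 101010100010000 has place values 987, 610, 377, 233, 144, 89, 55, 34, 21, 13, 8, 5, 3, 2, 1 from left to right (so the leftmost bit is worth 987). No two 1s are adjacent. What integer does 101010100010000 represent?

1571

Summing the place values of the 1 bits: 987 + 377 + 144 + 55 + 8 = 1571.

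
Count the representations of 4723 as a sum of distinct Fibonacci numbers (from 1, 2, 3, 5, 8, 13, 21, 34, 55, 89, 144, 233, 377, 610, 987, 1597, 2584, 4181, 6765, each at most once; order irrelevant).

54

Each representation comes from the Zeckendorf form by replacing some F_k with F_{k−1} + F_{k−2} where possible.
4723 = 4181+377+144+21 = 4181+377+144+13+8 = 4181+377+89+55+21 = … (51 more), for 54 in all.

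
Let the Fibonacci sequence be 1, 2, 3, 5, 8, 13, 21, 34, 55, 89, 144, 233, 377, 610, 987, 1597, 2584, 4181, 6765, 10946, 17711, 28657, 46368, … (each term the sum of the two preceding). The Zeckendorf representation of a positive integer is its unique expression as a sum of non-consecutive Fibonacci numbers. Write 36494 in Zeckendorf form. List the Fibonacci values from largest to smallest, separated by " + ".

28657 + 6765 + 987 + 55 + 21 + 8 + 1

Greedily peel off the largest Fibonacci term at each step:
take 28657 (≤ 36494); 36494 − 28657 = 7837
take 6765 (≤ 7837); 7837 − 6765 = 1072
take 987 (≤ 1072); 1072 − 987 = 85
take 55 (≤ 85); 85 − 55 = 30
take 21 (≤ 30); 30 − 21 = 9
take 8 (≤ 9); 9 − 8 = 1
take 1 (≤ 1); 1 − 1 = 0
So 36494 = 28657 + 6765 + 987 + 55 + 21 + 8 + 1, with no two terms consecutive in the sequence.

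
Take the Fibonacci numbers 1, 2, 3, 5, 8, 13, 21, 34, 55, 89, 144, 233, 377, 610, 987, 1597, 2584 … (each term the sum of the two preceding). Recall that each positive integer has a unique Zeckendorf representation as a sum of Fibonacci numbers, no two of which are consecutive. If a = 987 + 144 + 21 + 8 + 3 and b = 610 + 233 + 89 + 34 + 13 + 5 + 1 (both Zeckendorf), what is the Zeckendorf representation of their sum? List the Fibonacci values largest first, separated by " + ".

The two numbers are 1163 and 985, so their sum is 2148.
Repeatedly subtract the largest Fibonacci number that fits:
subtract 1597 from 2148: 551 remains
subtract 377 from 551: 174 remains
subtract 144 from 174: 30 remains
subtract 21 from 30: 9 remains
subtract 8 from 9: 1 remains
subtract 1 from 1: 0 remains

1597 + 377 + 144 + 21 + 8 + 1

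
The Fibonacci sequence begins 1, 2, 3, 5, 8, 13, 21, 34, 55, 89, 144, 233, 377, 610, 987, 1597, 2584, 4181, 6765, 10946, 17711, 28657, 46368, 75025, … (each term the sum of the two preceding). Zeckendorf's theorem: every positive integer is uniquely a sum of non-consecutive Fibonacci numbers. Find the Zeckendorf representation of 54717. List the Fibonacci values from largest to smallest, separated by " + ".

Greedy algorithm:
54717 − 46368 = 8349
8349 − 6765 = 1584
1584 − 987 = 597
597 − 377 = 220
220 − 144 = 76
76 − 55 = 21
21 − 21 = 0
So 54717 = 46368 + 6765 + 987 + 377 + 144 + 55 + 21, with no two terms consecutive in the sequence.

46368 + 6765 + 987 + 377 + 144 + 55 + 21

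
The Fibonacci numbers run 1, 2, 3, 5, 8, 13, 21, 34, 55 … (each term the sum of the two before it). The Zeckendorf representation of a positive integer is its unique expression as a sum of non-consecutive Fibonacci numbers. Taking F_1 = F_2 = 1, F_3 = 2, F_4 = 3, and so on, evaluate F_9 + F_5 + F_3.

F_9 + F_5 + F_3 = 34 + 5 + 2 = 41.

41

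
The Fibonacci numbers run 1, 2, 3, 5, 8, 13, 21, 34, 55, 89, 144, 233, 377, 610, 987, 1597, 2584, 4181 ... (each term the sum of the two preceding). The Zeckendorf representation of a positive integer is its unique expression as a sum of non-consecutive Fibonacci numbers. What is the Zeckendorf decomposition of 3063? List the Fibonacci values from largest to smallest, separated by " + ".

Repeatedly subtract the largest Fibonacci number that fits:
take 2584 (≤ 3063); 3063 − 2584 = 479
take 377 (≤ 479); 479 − 377 = 102
take 89 (≤ 102); 102 − 89 = 13
take 13 (≤ 13); 13 − 13 = 0
So 3063 = 2584 + 377 + 89 + 13, with no two terms consecutive in the sequence.

2584 + 377 + 89 + 13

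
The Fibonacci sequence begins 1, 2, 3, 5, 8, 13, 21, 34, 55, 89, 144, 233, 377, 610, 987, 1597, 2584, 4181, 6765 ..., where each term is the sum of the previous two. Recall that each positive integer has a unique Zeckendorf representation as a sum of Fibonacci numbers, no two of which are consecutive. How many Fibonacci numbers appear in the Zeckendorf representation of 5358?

largest Fibonacci ≤ 5358 is 4181; 5358 − 4181 = 1177
largest Fibonacci ≤ 1177 is 987; 1177 − 987 = 190
largest Fibonacci ≤ 190 is 144; 190 − 144 = 46
largest Fibonacci ≤ 46 is 34; 46 − 34 = 12
largest Fibonacci ≤ 12 is 8; 12 − 8 = 4
largest Fibonacci ≤ 4 is 3; 4 − 3 = 1
largest Fibonacci ≤ 1 is 1; 1 − 1 = 0
5358 = 4181 + 987 + 144 + 34 + 8 + 3 + 1, which has 7 terms.

7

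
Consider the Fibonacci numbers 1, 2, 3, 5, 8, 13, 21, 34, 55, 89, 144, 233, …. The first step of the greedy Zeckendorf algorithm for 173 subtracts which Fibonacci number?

144 ≤ 173 < 233, so the largest Fibonacci number not exceeding 173 is 144.

144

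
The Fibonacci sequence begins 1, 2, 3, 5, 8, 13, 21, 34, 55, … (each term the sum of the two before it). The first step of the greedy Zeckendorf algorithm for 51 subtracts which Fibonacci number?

34 ≤ 51 < 55, so the largest Fibonacci number not exceeding 51 is 34.

34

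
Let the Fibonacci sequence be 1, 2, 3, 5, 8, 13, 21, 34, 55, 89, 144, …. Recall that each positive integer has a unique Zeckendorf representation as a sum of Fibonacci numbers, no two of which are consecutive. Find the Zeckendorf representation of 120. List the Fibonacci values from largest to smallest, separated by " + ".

120: greatest Fibonacci not exceeding it is 89, leaving 31
31: greatest Fibonacci not exceeding it is 21, leaving 10
10: greatest Fibonacci not exceeding it is 8, leaving 2
2: greatest Fibonacci not exceeding it is 2, leaving 0
So 120 = 89 + 21 + 8 + 2, with no two terms consecutive in the sequence.

89 + 21 + 8 + 2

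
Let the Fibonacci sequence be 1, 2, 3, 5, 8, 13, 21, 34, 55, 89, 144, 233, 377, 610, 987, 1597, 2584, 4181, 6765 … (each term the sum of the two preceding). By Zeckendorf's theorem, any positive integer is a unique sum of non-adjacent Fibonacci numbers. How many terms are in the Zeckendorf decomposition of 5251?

subtract 4181 from 5251: 1070 remains
subtract 987 from 1070: 83 remains
subtract 55 from 83: 28 remains
subtract 21 from 28: 7 remains
subtract 5 from 7: 2 remains
subtract 2 from 2: 0 remains
5251 = 4181 + 987 + 55 + 21 + 5 + 2, which has 6 terms.

6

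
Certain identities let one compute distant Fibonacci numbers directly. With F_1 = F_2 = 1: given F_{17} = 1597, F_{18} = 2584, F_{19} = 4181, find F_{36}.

14930352

By the addition formula F_{m+n} = F_m F_{n+1} + F_{m−1} F_n with m=19, n=17: F_{36} = 4181·2584 + 2584·1597 = 10803704 + 4126648 = 14930352.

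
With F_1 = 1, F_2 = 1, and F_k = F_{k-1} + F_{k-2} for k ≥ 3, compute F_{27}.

Iterating the recurrence up to F_{22} = 17711 and F_{21} = 10946:
F_{23} = F_{22} + F_{21} = 17711 + 10946 = 28657
F_{24} = F_{23} + F_{22} = 28657 + 17711 = 46368
F_{25} = F_{24} + F_{23} = 46368 + 28657 = 75025
F_{26} = F_{25} + F_{24} = 75025 + 46368 = 121393
F_{27} = F_{26} + F_{25} = 121393 + 75025 = 196418

196418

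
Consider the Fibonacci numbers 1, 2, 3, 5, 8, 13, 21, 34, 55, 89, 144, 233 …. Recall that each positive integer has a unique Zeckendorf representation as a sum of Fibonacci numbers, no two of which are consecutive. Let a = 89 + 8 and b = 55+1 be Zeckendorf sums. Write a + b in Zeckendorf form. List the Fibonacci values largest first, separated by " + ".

The two numbers are 97 and 56, so their sum is 153.
Repeatedly subtract the largest Fibonacci number that fits:
largest Fibonacci ≤ 153 is 144; 153 − 144 = 9
largest Fibonacci ≤ 9 is 8; 9 − 8 = 1
largest Fibonacci ≤ 1 is 1; 1 − 1 = 0

144 + 8 + 1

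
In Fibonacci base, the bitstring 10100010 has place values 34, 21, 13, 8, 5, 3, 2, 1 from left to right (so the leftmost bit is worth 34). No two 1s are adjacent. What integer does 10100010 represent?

49

Summing the place values of the 1 bits: 34 + 13 + 2 = 49.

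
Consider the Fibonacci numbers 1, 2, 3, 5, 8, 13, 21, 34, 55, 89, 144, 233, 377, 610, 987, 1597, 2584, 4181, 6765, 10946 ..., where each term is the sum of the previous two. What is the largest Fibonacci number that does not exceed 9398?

6765

6765 ≤ 9398 < 10946, so the largest Fibonacci number not exceeding 9398 is 6765.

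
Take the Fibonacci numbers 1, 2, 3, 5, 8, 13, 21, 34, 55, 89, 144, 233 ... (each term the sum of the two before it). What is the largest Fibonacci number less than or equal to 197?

144

144 ≤ 197 < 233, so the largest Fibonacci number not exceeding 197 is 144.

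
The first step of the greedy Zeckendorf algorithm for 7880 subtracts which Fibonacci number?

6765 ≤ 7880 < 10946, so the largest Fibonacci number not exceeding 7880 is 6765.

6765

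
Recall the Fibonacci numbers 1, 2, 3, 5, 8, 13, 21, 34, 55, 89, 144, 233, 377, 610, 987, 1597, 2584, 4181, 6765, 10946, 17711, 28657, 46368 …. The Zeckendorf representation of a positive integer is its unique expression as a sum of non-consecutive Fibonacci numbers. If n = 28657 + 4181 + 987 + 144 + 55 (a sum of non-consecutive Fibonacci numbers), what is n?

28657 + 4181 + 987 + 144 + 55 = 34024.

34024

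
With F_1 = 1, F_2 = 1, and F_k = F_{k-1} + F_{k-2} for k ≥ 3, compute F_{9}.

F_{2} = F_{1} + F_{0} = 1 + 0 = 1
F_{3} = F_{2} + F_{1} = 1 + 1 = 2
F_{4} = F_{3} + F_{2} = 2 + 1 = 3
F_{5} = F_{4} + F_{3} = 3 + 2 = 5
F_{6} = F_{5} + F_{4} = 5 + 3 = 8
F_{7} = F_{6} + F_{5} = 8 + 5 = 13
F_{8} = F_{7} + F_{6} = 13 + 8 = 21
F_{9} = F_{8} + F_{7} = 21 + 13 = 34

34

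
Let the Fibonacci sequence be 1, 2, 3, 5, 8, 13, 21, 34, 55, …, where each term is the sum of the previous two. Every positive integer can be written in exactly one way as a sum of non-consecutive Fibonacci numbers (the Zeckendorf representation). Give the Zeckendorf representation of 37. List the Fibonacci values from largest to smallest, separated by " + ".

34 + 3

Greedily peel off the largest Fibonacci term at each step:
subtract 34 from 37: 3 remains
subtract 3 from 3: 0 remains
So 37 = 34 + 3, with no two terms consecutive in the sequence.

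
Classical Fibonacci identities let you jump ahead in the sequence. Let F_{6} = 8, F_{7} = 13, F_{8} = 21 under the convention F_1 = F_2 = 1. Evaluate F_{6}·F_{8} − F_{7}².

-1

8·21 − 13² = 168 − 169 = -1. (Cassini's identity: F_{k−1}F_{k+1} − F_k² = (−1)^k.)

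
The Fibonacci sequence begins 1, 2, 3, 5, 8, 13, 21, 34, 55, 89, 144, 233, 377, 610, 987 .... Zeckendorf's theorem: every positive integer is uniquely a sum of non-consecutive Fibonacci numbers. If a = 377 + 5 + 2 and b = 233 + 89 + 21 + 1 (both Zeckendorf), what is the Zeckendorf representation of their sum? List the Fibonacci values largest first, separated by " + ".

The two numbers are 384 and 344, so their sum is 728.
Repeatedly subtract the largest Fibonacci number that fits:
subtract 610 from 728: 118 remains
subtract 89 from 118: 29 remains
subtract 21 from 29: 8 remains
subtract 8 from 8: 0 remains

610 + 89 + 21 + 8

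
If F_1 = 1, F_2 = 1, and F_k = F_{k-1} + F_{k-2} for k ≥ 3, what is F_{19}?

Iterating the recurrence up to F_{11} = 89 and F_{10} = 55:
F_{12} = F_{11} + F_{10} = 89 + 55 = 144
F_{13} = F_{12} + F_{11} = 144 + 89 = 233
F_{14} = F_{13} + F_{12} = 233 + 144 = 377
F_{15} = F_{14} + F_{13} = 377 + 233 = 610
F_{16} = F_{15} + F_{14} = 610 + 377 = 987
F_{17} = F_{16} + F_{15} = 987 + 610 = 1597
F_{18} = F_{17} + F_{16} = 1597 + 987 = 2584
F_{19} = F_{18} + F_{17} = 2584 + 1597 = 4181

4181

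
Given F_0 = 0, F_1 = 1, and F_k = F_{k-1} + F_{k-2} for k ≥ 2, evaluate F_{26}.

121393

Iterating the recurrence up to F_{19} = 4181 and F_{18} = 2584:
F_{20} = F_{19} + F_{18} = 4181 + 2584 = 6765
F_{21} = F_{20} + F_{19} = 6765 + 4181 = 10946
F_{22} = F_{21} + F_{20} = 10946 + 6765 = 17711
F_{23} = F_{22} + F_{21} = 17711 + 10946 = 28657
F_{24} = F_{23} + F_{22} = 28657 + 17711 = 46368
F_{25} = F_{24} + F_{23} = 46368 + 28657 = 75025
F_{26} = F_{25} + F_{24} = 75025 + 46368 = 121393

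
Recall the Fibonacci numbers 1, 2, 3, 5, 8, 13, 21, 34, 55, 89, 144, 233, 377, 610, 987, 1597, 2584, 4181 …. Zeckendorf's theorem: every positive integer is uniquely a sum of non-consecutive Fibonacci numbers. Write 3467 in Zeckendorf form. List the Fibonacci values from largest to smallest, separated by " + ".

subtract 2584 from 3467: 883 remains
subtract 610 from 883: 273 remains
subtract 233 from 273: 40 remains
subtract 34 from 40: 6 remains
subtract 5 from 6: 1 remains
subtract 1 from 1: 0 remains
So 3467 = 2584 + 610 + 233 + 34 + 5 + 1, with no two terms consecutive in the sequence.

2584 + 610 + 233 + 34 + 5 + 1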